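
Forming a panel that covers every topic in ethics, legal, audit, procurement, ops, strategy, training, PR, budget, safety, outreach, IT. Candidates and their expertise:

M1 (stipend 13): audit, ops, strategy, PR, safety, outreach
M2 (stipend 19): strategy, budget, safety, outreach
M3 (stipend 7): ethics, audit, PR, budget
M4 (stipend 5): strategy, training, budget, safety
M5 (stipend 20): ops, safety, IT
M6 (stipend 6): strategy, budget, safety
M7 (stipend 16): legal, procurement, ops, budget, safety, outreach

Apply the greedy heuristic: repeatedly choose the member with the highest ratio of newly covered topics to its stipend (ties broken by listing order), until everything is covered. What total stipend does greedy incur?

Pick 1: M4 adds 4 new (strategy, training, budget, safety) at stipend 5 (ratio 4/5).
Pick 2: M3 adds 3 new (ethics, audit, PR) at stipend 7 (ratio 3/7).
Pick 3: M7 adds 4 new (legal, procurement, ops, outreach) at stipend 16 (ratio 4/16).
Pick 4: M5 adds 1 new (IT) at stipend 20 (ratio 1/20).
Greedy total stipend: 5 + 7 + 16 + 20 = 48.

48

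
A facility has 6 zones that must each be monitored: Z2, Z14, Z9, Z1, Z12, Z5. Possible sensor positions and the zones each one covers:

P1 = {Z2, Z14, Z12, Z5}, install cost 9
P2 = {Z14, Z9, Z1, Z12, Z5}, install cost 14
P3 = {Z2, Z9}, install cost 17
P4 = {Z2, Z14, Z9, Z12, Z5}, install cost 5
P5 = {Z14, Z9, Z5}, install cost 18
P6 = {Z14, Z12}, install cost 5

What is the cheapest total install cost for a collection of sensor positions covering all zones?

P2, P4 cover every zone at install cost 14 + 5 = 19.
Any cover uses at least 2 sensor positions; among all covering selections none totals below 19.

19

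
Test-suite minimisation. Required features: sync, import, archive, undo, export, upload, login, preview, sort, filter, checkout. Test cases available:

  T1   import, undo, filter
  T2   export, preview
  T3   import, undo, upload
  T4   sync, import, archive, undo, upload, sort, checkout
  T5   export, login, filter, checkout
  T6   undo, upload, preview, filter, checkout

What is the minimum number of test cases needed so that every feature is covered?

3

T2, T4, T5 together cover {sync, import, archive, undo, export, upload, login, preview, sort, filter, checkout} — every feature.
No 2 of the 6 test cases cover everything (all 15 pairs fall short), so 3 is minimum.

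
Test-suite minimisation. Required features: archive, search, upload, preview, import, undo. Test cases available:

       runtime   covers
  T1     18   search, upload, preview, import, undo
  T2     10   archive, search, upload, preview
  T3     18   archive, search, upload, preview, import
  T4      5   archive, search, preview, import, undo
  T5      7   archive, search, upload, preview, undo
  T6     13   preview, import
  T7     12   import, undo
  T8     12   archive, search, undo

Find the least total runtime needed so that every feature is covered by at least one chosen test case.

T4, T5 cover every feature at runtime 5 + 7 = 12.
Any cover uses at least 2 test cases; among all covering selections none totals below 12.

12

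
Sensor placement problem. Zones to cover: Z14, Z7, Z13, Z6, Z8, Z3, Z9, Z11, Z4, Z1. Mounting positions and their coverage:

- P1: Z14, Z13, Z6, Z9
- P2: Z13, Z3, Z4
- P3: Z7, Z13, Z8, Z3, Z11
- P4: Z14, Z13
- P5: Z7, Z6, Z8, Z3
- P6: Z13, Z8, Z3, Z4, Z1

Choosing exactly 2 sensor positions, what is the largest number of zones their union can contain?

8

Choosing P1, P3 covers {Z14, Z7, Z13, Z6, Z8, Z3, Z9, Z11} — 8 zones.
No choice of 2 sensor positions does better; here Z4, Z1 are left uncovered.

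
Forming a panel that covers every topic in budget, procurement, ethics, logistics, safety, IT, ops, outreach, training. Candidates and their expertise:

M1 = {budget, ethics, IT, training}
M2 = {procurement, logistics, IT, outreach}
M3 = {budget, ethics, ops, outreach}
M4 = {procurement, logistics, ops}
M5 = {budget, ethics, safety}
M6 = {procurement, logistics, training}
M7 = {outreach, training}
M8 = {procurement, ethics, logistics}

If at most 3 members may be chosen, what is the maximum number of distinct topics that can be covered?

8

Choosing M1, M2, M3 covers {budget, procurement, ethics, logistics, IT, ops, outreach, training} — 8 topics.
No choice of 3 members does better; here safety is left uncovered.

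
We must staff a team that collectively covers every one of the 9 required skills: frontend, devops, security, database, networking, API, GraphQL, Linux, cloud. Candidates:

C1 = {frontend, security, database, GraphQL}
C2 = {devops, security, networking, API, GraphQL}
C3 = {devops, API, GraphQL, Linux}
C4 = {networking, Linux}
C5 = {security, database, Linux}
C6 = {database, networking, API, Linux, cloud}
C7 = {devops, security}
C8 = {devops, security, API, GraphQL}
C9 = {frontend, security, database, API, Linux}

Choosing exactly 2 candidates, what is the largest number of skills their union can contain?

Choosing C1, C6 covers {frontend, security, database, networking, API, GraphQL, Linux, cloud} — 8 skills.
No choice of 2 candidates does better; here devops is left uncovered.

8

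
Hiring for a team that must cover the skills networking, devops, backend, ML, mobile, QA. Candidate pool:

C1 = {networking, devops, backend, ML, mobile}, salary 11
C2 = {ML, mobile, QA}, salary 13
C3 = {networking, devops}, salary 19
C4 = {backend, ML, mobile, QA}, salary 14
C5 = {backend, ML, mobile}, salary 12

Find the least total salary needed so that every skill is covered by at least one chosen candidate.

C1, C2 cover every skill at salary 11 + 13 = 24.
Any cover uses at least 2 candidates; among all covering selections none totals below 24.

24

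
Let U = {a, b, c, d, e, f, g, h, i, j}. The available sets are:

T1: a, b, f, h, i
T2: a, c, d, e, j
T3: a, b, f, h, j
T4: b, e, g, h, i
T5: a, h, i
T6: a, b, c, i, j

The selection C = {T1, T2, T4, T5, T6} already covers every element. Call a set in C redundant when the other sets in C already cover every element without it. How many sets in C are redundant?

2

Drop T1: f uncovered — not redundant.
Drop T2: d uncovered — not redundant.
Drop T4: g uncovered — not redundant.
Drop T5: the rest still cover every element — redundant.
Drop T6: the rest still cover every element — redundant.
2 redundant: T5, T6.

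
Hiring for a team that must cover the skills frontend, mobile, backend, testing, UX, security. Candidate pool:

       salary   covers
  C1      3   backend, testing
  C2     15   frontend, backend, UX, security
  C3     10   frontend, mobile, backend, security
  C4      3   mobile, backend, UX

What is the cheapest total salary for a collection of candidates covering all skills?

16

C1, C3, C4 cover every skill at salary 3 + 10 + 3 = 16.
Any cover uses at least 3 candidates; among all covering selections none totals below 16.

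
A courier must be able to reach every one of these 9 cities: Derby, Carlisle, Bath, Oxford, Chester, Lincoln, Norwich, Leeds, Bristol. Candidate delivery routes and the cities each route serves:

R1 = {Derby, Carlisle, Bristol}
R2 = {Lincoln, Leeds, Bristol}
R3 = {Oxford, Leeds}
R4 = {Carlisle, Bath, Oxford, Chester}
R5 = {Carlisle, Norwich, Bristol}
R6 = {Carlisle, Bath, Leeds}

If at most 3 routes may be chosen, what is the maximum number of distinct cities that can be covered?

Choosing R1, R2, R4 covers {Derby, Carlisle, Bath, Oxford, Chester, Lincoln, Leeds, Bristol} — 8 cities.
No choice of 3 routes does better; here Norwich is left uncovered.

8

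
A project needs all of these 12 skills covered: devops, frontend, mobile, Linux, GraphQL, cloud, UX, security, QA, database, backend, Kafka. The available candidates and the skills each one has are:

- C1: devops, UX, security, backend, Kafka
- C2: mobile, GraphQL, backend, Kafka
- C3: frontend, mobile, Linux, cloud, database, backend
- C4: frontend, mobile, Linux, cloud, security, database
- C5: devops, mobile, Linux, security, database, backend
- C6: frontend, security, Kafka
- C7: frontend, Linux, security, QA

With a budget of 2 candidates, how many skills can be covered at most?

10

Choosing C1, C3 covers {devops, frontend, mobile, Linux, cloud, UX, security, database, backend, Kafka} — 10 skills.
No choice of 2 candidates does better; here GraphQL, QA are left uncovered.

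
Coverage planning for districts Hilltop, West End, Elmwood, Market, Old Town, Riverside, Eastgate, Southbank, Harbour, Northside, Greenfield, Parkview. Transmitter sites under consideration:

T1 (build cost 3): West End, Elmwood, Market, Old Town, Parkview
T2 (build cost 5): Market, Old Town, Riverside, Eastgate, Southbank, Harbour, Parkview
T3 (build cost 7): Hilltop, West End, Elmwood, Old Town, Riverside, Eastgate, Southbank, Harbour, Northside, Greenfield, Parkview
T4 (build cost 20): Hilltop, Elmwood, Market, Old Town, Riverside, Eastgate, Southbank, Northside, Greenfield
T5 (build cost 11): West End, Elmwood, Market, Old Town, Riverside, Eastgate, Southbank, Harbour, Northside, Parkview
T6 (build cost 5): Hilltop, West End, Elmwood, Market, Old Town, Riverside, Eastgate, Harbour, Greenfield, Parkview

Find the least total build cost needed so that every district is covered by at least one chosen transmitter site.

10

T1, T3 cover every district at build cost 3 + 7 = 10.
Any cover uses at least 2 transmitter sites; among all covering selections none totals below 10.
Greedy by coverage-per-build cost would pick T6, T3 for 12 — worse than the optimum 10.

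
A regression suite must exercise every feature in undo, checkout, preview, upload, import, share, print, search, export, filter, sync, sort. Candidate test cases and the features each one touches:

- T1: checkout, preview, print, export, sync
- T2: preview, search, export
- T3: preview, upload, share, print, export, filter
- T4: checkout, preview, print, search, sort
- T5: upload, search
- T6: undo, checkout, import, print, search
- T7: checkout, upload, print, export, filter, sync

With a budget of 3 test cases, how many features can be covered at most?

11

Choosing T1, T3, T6 covers {undo, checkout, preview, upload, import, share, print, search, export, filter, sync} — 11 features.
No choice of 3 test cases does better; here sort is left uncovered.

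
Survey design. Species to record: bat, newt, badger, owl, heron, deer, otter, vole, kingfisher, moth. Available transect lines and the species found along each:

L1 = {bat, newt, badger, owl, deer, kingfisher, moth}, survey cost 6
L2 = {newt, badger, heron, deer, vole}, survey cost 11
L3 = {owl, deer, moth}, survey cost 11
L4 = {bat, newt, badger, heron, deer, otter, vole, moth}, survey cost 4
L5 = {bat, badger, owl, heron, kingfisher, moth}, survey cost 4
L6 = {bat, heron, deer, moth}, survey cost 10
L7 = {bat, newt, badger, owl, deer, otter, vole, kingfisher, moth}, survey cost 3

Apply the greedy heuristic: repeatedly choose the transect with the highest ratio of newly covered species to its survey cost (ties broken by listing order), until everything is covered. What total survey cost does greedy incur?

7

Pick 1: L7 adds 9 new (bat, newt, badger, owl, deer, otter, vole, kingfisher, moth) at survey cost 3 (ratio 9/3).
Pick 2: L4 adds 1 new (heron) at survey cost 4 (ratio 1/4).
Greedy total survey cost: 3 + 4 = 7.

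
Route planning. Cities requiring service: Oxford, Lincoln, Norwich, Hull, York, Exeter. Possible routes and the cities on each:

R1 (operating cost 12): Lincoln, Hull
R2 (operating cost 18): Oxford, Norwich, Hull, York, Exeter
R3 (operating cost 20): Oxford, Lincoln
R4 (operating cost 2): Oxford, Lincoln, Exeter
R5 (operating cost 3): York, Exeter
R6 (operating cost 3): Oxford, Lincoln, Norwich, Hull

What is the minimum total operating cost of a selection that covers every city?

6

R5, R6 cover every city at operating cost 3 + 3 = 6.
Any cover uses at least 2 routes; among all covering selections none totals below 6.
Greedy by coverage-per-operating cost would pick R4, R6, R5 for 8 — worse than the optimum 6.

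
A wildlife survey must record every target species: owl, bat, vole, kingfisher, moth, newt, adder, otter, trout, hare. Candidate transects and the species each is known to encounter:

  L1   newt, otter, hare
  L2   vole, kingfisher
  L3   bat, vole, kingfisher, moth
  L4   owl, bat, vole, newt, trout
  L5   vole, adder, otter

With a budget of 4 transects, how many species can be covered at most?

10

Choosing L1, L3, L4, L5 covers {owl, bat, vole, kingfisher, moth, newt, adder, otter, trout, hare} — 10 species.
That is all 10 species.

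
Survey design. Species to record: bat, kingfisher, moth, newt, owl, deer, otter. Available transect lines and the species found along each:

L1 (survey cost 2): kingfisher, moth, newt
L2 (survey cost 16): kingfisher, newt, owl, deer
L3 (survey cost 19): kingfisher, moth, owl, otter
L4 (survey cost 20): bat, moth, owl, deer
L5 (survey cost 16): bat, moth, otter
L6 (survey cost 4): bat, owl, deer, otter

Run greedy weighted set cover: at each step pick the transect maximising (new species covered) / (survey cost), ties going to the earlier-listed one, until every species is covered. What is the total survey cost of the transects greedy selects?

6

Pick 1: L1 adds 3 new (kingfisher, moth, newt) at survey cost 2 (ratio 3/2).
Pick 2: L6 adds 4 new (bat, owl, deer, otter) at survey cost 4 (ratio 4/4).
Greedy total survey cost: 2 + 4 = 6.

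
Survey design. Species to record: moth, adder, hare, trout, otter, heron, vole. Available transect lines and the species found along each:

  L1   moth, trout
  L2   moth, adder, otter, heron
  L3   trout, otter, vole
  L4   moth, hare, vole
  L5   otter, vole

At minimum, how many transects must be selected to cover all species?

L1, L2, L4 together cover {moth, adder, hare, trout, otter, heron, vole} — every species.
No 2 of the 5 transects cover everything (all 10 pairs fall short), so 3 is minimum.

3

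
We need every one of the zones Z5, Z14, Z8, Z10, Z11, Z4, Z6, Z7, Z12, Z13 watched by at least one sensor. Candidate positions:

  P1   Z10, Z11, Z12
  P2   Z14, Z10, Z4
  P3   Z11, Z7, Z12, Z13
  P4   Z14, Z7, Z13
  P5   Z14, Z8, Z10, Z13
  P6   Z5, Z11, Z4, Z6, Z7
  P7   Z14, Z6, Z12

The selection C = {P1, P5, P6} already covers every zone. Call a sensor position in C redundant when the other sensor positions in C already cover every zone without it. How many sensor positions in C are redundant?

Drop P1: Z12 uncovered — not redundant.
Drop P5: Z14, Z8, Z13 uncovered — not redundant.
Drop P6: Z5, Z4, Z6, Z7 uncovered — not redundant.
None of the sensor positions in C is redundant.

0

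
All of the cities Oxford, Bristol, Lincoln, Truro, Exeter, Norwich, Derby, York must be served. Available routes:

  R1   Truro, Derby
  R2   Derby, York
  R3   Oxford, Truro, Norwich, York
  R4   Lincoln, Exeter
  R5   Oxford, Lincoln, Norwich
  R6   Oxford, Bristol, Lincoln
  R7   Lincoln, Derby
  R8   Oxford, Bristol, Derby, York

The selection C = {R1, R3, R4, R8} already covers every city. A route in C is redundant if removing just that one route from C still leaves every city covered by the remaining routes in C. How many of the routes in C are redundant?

Drop R1: the rest still cover every city — redundant.
Drop R3: Norwich uncovered — not redundant.
Drop R4: Lincoln, Exeter uncovered — not redundant.
Drop R8: Bristol uncovered — not redundant.
1 redundant: R1.

1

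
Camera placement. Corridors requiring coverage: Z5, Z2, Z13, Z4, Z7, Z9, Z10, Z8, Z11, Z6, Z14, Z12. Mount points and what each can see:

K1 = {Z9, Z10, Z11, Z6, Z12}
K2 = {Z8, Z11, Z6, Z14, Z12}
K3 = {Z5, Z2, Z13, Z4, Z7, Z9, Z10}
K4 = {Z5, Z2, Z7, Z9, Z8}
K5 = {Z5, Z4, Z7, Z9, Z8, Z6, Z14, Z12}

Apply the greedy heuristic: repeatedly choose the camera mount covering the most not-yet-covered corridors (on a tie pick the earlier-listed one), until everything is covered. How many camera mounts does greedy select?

Pick 1: K5 covers 8 new corridors (Z5, Z4, Z7, Z9, Z8, Z6, Z14, Z12).
Pick 2: K3 covers 3 new corridors (Z2, Z13, Z10).
Pick 3: K1 covers 1 new corridors (Z11).
Greedy uses 3 camera mounts. (The true minimum is 2.)

3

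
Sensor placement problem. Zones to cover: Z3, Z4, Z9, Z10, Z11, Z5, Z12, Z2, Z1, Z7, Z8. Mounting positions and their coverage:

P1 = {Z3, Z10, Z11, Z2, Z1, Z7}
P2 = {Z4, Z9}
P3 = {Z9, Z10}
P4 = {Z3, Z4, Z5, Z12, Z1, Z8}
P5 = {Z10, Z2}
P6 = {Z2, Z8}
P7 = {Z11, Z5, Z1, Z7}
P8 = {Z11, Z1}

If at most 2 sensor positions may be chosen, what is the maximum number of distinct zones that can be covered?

10

Choosing P1, P4 covers {Z3, Z4, Z10, Z11, Z5, Z12, Z2, Z1, Z7, Z8} — 10 zones.
No choice of 2 sensor positions does better; here Z9 is left uncovered.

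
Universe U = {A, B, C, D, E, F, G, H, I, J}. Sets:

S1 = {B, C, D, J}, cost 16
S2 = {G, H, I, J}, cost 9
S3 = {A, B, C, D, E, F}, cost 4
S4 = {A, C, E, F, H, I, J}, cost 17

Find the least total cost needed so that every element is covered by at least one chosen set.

S2, S3 cover every element at cost 9 + 4 = 13.
Any cover uses at least 2 sets; among all covering selections none totals below 13.

13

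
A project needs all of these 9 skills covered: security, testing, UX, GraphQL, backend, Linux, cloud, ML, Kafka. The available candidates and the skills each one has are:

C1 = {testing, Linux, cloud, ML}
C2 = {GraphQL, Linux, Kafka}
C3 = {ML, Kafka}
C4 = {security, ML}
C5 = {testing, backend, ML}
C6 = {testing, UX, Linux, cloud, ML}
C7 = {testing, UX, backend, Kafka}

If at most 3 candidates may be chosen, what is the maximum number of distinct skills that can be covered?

Choosing C1, C2, C7 covers {testing, UX, GraphQL, backend, Linux, cloud, ML, Kafka} — 8 skills.
No choice of 3 candidates does better; here security is left uncovered.

8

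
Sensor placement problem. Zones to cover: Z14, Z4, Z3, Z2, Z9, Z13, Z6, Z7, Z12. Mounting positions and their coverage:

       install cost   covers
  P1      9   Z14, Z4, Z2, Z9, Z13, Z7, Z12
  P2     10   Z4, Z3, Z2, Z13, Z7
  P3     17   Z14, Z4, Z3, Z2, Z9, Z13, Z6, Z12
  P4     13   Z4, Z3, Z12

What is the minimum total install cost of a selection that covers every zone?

P1, P3 cover every zone at install cost 9 + 17 = 26.
Any cover uses at least 2 sensor positions; among all covering selections none totals below 26.

26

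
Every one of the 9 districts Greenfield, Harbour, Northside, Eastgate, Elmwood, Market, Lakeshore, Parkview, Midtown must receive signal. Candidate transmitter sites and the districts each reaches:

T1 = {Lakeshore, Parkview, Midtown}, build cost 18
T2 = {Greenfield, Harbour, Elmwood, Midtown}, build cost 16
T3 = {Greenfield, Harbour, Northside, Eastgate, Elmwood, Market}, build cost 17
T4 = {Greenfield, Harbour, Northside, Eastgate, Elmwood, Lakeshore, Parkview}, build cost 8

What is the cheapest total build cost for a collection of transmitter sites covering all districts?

35

T1, T3 cover every district at build cost 18 + 17 = 35.
Any cover uses at least 2 transmitter sites; among all covering selections none totals below 35.
Greedy by coverage-per-build cost would pick T4, T2, T3 for 41 — worse than the optimum 35.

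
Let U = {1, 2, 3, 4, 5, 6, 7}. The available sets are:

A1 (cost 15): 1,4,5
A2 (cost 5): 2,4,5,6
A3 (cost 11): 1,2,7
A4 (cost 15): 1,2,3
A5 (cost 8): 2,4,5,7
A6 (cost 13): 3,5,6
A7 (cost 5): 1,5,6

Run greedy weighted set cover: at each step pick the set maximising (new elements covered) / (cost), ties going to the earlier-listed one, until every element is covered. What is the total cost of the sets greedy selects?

31

Pick 1: A2 adds 4 new (2, 4, 5, 6) at cost 5 (ratio 4/5).
Pick 2: A7 adds 1 new (1) at cost 5 (ratio 1/5).
Pick 3: A5 adds 1 new (7) at cost 8 (ratio 1/8).
Pick 4: A6 adds 1 new (3) at cost 13 (ratio 1/13).
Greedy total cost: 5 + 5 + 8 + 13 = 31. (The true optimum is 26, so greedy overshoots here.)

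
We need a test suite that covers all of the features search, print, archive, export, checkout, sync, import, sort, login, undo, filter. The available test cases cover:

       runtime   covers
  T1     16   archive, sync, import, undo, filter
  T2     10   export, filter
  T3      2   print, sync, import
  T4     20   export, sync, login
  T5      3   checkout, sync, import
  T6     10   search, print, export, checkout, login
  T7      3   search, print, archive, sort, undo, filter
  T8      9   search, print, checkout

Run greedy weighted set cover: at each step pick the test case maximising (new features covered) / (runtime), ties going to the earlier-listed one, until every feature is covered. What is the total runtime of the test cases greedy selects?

Pick 1: T7 adds 6 new (search, print, archive, sort, undo, filter) at runtime 3 (ratio 6/3).
Pick 2: T3 adds 2 new (sync, import) at runtime 2 (ratio 2/2).
Pick 3: T5 adds 1 new (checkout) at runtime 3 (ratio 1/3).
Pick 4: T6 adds 2 new (export, login) at runtime 10 (ratio 2/10).
Greedy total runtime: 3 + 2 + 3 + 10 = 18. (The true optimum is 15, so greedy overshoots here.)

18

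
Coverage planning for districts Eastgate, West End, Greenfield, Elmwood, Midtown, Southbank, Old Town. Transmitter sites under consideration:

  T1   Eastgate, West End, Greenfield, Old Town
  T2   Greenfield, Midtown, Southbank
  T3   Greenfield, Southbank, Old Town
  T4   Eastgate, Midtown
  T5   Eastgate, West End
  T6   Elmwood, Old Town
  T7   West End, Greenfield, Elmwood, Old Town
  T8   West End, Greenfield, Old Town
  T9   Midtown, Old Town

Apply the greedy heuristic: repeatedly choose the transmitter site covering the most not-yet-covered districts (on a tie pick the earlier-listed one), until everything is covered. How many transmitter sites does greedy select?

3

Pick 1: T1 covers 4 new districts (Eastgate, West End, Greenfield, Old Town).
Pick 2: T2 covers 2 new districts (Midtown, Southbank).
Pick 3: T6 covers 1 new districts (Elmwood).
Greedy uses 3 transmitter sites.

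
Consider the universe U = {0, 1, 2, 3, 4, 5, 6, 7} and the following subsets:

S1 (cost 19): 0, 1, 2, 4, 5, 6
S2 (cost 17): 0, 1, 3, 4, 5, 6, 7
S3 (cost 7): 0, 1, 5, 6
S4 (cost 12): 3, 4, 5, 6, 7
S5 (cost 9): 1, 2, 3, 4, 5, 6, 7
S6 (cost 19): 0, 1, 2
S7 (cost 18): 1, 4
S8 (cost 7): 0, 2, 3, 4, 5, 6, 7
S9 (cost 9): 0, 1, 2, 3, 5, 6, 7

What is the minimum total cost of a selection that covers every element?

14

S3, S8 cover every element at cost 7 + 7 = 14.
Any cover uses at least 2 sets; among all covering selections none totals below 14.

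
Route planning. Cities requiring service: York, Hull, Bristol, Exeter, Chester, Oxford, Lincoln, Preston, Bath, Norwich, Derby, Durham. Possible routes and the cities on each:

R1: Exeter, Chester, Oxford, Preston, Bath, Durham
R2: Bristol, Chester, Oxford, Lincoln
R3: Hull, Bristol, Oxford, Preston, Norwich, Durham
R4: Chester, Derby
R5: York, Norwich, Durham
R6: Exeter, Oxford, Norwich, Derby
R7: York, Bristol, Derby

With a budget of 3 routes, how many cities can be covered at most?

Choosing R1, R3, R7 covers {York, Hull, Bristol, Exeter, Chester, Oxford, Preston, Bath, Norwich, Derby, Durham} — 11 cities.
No choice of 3 routes does better; here Lincoln is left uncovered.

11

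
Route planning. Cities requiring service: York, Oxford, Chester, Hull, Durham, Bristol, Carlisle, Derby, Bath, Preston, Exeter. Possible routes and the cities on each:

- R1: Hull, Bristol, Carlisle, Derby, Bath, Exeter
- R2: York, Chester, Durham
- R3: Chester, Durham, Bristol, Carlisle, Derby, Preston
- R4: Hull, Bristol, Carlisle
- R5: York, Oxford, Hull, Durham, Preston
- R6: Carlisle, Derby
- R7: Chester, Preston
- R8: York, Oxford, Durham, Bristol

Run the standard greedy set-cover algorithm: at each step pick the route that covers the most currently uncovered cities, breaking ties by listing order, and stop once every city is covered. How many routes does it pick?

Pick 1: R1 covers 6 new cities (Hull, Bristol, Carlisle, Derby, Bath, Exeter).
Pick 2: R5 covers 4 new cities (York, Oxford, Durham, Preston).
Pick 3: R2 covers 1 new cities (Chester).
Greedy uses 3 routes.

3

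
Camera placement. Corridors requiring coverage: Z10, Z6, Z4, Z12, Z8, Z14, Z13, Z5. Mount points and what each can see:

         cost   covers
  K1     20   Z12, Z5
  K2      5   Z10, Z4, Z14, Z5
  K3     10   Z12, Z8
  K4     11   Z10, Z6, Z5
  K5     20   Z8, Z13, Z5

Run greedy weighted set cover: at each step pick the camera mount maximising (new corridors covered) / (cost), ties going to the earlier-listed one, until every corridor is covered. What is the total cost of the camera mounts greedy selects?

Pick 1: K2 adds 4 new (Z10, Z4, Z14, Z5) at cost 5 (ratio 4/5).
Pick 2: K3 adds 2 new (Z12, Z8) at cost 10 (ratio 2/10).
Pick 3: K4 adds 1 new (Z6) at cost 11 (ratio 1/11).
Pick 4: K5 adds 1 new (Z13) at cost 20 (ratio 1/20).
Greedy total cost: 5 + 10 + 11 + 20 = 46.

46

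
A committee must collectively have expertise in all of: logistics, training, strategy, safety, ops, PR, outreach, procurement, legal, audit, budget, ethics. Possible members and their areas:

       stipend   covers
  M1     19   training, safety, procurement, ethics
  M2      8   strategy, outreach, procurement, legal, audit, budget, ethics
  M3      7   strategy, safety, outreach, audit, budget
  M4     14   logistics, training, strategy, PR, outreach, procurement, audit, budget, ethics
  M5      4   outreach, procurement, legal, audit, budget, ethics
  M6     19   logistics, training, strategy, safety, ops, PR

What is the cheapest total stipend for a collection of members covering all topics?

M5, M6 cover every topic at stipend 4 + 19 = 23.
Any cover uses at least 2 members; among all covering selections none totals below 23.

23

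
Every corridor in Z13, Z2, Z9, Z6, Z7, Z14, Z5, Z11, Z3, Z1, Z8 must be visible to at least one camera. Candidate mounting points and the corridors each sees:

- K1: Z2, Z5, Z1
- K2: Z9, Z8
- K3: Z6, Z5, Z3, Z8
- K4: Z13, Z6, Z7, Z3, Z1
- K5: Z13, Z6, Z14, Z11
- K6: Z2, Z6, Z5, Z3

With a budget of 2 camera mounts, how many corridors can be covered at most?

Choosing K1, K4 covers {Z13, Z2, Z6, Z7, Z5, Z3, Z1} — 7 corridors.
No choice of 2 camera mounts does better; here Z9, Z14, Z11, Z8 are left uncovered.

7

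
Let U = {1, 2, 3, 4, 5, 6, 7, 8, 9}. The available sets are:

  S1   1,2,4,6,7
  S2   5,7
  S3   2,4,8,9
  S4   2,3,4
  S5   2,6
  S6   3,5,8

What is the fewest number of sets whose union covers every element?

S1, S3, S6 together cover {1, 2, 3, 4, 5, 6, 7, 8, 9} — every element.
No 2 of the 6 sets cover everything (all 15 pairs fall short), so 3 is minimum.

3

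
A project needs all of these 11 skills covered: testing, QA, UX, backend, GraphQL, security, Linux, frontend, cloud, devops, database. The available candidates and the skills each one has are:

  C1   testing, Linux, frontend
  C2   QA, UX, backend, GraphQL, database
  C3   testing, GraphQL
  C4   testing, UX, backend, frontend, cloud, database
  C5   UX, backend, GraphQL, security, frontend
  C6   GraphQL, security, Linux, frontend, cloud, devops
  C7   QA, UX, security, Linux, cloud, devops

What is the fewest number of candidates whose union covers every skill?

C1, C2, C6 together cover {testing, QA, UX, backend, GraphQL, security, Linux, frontend, cloud, devops, database} — every skill.
No 2 of the 7 candidates cover everything (all 21 pairs fall short), so 3 is minimum.

3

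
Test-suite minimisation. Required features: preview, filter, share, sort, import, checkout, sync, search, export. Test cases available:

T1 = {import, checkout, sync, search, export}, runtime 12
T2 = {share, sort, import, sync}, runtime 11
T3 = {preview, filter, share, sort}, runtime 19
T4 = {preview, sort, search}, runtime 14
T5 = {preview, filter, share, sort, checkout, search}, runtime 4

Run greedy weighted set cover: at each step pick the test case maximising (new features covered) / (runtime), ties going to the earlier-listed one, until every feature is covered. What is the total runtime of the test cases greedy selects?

16

Pick 1: T5 adds 6 new (preview, filter, share, sort, checkout, search) at runtime 4 (ratio 6/4).
Pick 2: T1 adds 3 new (import, sync, export) at runtime 12 (ratio 3/12).
Greedy total runtime: 4 + 12 = 16.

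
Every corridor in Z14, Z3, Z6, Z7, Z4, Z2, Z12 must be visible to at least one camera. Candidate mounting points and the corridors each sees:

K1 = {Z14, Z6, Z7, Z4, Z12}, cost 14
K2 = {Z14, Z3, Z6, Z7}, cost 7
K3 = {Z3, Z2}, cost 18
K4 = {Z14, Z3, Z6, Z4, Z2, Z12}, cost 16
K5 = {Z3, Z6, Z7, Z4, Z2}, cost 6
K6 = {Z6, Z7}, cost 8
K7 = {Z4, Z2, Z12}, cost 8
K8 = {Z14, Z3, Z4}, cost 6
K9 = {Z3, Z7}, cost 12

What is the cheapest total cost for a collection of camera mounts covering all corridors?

15

K2, K7 cover every corridor at cost 7 + 8 = 15.
Any cover uses at least 2 camera mounts; among all covering selections none totals below 15.
Greedy by coverage-per-cost would pick K5, K8, K7 for 20 — worse than the optimum 15.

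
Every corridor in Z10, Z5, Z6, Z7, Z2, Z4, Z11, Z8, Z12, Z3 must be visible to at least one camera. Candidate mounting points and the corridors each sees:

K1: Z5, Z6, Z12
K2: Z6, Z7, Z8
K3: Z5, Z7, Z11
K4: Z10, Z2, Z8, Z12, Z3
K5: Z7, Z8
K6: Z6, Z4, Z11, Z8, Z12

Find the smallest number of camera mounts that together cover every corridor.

3

K3, K4, K6 together cover {Z10, Z5, Z6, Z7, Z2, Z4, Z11, Z8, Z12, Z3} — every corridor.
No 2 of the 6 camera mounts cover everything (all 15 pairs fall short), so 3 is minimum.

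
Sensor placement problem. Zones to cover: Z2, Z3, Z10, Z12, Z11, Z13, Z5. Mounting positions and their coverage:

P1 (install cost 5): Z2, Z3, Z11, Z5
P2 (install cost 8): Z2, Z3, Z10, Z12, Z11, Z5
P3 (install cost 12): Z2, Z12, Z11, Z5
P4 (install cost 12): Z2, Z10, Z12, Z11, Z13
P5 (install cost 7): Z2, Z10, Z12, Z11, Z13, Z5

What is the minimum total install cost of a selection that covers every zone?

P1, P5 cover every zone at install cost 5 + 7 = 12.
Any cover uses at least 2 sensor positions; among all covering selections none totals below 12.

12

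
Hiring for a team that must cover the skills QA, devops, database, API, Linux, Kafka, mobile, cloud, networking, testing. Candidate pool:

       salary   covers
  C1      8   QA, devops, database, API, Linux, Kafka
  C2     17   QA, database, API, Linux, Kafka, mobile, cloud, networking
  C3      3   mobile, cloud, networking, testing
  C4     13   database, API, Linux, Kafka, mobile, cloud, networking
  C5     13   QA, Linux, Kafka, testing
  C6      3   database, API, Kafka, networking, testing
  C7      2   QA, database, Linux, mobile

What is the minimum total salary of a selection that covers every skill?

11

C1, C3 cover every skill at salary 8 + 3 = 11.
Any cover uses at least 2 candidates; among all covering selections none totals below 11.
Greedy by coverage-per-salary would pick C7, C6, C3, C1 for 16 — worse than the optimum 11.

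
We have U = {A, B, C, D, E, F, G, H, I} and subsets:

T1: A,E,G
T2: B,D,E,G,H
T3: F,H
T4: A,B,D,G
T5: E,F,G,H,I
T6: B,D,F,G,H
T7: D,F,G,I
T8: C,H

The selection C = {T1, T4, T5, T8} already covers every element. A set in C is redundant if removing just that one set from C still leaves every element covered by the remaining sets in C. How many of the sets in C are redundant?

1

Drop T1: the rest still cover every element — redundant.
Drop T4: B, D uncovered — not redundant.
Drop T5: F, I uncovered — not redundant.
Drop T8: C uncovered — not redundant.
1 redundant: T1.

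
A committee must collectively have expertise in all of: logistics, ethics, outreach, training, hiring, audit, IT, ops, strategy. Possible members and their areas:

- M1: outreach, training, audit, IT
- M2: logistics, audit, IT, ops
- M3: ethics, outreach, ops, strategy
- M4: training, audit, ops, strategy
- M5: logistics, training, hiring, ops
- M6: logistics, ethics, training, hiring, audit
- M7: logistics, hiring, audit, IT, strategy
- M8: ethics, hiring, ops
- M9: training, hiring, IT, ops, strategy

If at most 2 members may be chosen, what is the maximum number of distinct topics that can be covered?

8

Choosing M3, M6 covers {logistics, ethics, outreach, training, hiring, audit, ops, strategy} — 8 topics.
No choice of 2 members does better; here IT is left uncovered.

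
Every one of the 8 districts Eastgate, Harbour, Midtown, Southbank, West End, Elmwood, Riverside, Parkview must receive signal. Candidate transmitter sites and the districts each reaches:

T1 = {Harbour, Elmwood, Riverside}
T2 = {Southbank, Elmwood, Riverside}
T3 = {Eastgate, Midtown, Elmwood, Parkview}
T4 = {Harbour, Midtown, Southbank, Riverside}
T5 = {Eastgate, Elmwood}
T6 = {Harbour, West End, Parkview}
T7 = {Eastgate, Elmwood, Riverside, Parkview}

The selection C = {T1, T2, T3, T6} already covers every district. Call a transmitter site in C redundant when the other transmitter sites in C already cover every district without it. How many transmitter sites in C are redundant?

1

Drop T1: the rest still cover every district — redundant.
Drop T2: Southbank uncovered — not redundant.
Drop T3: Eastgate, Midtown uncovered — not redundant.
Drop T6: West End uncovered — not redundant.
1 redundant: T1.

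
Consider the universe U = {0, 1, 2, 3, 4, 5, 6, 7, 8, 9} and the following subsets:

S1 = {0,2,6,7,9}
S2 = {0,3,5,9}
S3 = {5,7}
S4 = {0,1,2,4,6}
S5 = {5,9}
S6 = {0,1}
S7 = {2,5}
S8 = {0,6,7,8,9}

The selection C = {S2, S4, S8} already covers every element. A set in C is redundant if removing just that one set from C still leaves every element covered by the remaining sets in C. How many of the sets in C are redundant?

0

Drop S2: 3, 5 uncovered — not redundant.
Drop S4: 1, 2, 4 uncovered — not redundant.
Drop S8: 7, 8 uncovered — not redundant.
None of the sets in C is redundant.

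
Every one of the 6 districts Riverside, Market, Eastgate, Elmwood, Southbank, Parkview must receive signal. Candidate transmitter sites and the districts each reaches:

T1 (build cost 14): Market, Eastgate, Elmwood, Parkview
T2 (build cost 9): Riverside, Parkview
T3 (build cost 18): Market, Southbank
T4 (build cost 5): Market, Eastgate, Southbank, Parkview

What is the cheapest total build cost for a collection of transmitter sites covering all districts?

28

T1, T2, T4 cover every district at build cost 14 + 9 + 5 = 28.
Any cover uses at least 3 transmitter sites; among all covering selections none totals below 28.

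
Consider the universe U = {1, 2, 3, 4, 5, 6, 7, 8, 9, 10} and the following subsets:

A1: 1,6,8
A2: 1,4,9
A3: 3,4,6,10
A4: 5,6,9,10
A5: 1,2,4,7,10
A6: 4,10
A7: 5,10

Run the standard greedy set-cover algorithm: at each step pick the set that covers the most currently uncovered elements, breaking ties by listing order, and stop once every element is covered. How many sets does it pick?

Pick 1: A5 covers 5 new elements (1, 2, 4, 7, 10).
Pick 2: A4 covers 3 new elements (5, 6, 9).
Pick 3: A1 covers 1 new elements (8).
Pick 4: A3 covers 1 new elements (3).
Greedy uses 4 sets.

4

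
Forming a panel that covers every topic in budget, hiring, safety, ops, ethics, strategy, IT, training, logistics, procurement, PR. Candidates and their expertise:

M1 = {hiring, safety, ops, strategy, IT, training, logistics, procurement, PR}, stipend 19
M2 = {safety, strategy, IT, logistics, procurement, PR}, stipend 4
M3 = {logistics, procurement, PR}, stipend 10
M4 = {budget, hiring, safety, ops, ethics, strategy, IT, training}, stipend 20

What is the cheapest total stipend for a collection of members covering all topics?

M2, M4 cover every topic at stipend 4 + 20 = 24.
Any cover uses at least 2 members; among all covering selections none totals below 24.

24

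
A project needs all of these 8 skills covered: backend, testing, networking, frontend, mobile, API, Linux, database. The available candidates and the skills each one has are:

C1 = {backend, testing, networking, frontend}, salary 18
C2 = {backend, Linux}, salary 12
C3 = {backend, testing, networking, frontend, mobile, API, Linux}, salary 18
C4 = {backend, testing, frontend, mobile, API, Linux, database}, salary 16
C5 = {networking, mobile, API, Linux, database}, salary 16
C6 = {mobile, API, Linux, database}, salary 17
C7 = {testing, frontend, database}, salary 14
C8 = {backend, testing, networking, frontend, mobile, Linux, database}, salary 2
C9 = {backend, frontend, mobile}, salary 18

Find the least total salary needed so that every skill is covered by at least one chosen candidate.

C4, C8 cover every skill at salary 16 + 2 = 18.
Any cover uses at least 2 candidates; among all covering selections none totals below 18.

18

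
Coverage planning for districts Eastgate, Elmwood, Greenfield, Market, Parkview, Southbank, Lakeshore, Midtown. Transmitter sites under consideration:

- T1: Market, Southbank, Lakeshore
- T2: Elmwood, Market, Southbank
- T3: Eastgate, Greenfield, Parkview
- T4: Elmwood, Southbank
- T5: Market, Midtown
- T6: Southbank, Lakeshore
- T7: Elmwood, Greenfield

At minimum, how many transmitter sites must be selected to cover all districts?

T1, T2, T3, T5 together cover {Eastgate, Elmwood, Greenfield, Market, Parkview, Southbank, Lakeshore, Midtown} — every district.
No 3 of the 7 transmitter sites cover everything (all 35 triples fall short), so 4 is minimum.

4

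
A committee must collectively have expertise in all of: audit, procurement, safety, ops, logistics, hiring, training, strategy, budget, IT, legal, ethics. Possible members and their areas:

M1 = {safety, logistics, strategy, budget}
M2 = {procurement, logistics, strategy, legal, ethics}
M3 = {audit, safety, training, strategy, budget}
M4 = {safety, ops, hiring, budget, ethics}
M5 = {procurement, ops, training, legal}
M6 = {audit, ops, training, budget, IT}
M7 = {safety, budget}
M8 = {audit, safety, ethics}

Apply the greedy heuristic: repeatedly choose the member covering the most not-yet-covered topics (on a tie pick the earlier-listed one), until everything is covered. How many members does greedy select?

Pick 1: M2 covers 5 new topics (procurement, logistics, strategy, legal, ethics).
Pick 2: M6 covers 5 new topics (audit, ops, training, budget, IT).
Pick 3: M4 covers 2 new topics (safety, hiring).
Greedy uses 3 members.

3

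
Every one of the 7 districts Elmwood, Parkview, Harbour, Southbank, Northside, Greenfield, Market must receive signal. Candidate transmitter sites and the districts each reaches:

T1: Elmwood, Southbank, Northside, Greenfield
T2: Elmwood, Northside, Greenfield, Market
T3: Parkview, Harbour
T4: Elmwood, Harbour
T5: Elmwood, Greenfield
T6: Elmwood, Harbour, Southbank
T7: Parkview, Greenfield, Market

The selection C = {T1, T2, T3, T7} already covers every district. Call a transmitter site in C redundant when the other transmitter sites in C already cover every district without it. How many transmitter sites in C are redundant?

2

Drop T1: Southbank uncovered — not redundant.
Drop T2: the rest still cover every district — redundant.
Drop T3: Harbour uncovered — not redundant.
Drop T7: the rest still cover every district — redundant.
2 redundant: T2, T7.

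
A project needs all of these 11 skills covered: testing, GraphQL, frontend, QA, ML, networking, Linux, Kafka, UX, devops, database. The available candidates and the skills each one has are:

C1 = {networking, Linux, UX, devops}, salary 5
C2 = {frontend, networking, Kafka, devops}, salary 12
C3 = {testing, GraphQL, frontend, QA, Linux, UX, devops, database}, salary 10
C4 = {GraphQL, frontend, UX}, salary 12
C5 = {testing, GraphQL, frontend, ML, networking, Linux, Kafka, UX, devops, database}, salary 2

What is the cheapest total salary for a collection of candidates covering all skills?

C3, C5 cover every skill at salary 10 + 2 = 12.
Any cover uses at least 2 candidates; among all covering selections none totals below 12.

12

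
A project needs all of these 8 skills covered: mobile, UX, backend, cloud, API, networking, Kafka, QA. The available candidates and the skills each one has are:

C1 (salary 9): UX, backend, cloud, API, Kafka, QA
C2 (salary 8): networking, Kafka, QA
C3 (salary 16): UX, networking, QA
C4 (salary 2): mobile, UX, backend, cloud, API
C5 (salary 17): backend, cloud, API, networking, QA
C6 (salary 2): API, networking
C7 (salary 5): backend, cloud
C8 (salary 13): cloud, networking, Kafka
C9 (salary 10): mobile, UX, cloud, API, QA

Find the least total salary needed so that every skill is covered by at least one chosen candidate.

10

C2, C4 cover every skill at salary 8 + 2 = 10.
Any cover uses at least 2 candidates; among all covering selections none totals below 10.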